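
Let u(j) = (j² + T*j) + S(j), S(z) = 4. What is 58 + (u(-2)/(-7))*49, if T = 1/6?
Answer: 13/3 ≈ 4.3333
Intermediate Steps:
T = ⅙ ≈ 0.16667
u(j) = 4 + j² + j/6 (u(j) = (j² + j/6) + 4 = 4 + j² + j/6)
58 + (u(-2)/(-7))*49 = 58 + ((4 + (-2)² + (⅙)*(-2))/(-7))*49 = 58 + ((4 + 4 - ⅓)*(-⅐))*49 = 58 + ((23/3)*(-⅐))*49 = 58 - 23/21*49 = 58 - 161/3 = 13/3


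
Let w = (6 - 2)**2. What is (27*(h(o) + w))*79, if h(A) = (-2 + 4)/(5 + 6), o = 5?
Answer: 379674/11 ≈ 34516.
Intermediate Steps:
w = 16 (w = 4**2 = 16)
h(A) = 2/11
(27*(h(o) + w))*79 = (27*(2/11 + 16))*79 = (27*(178/11))*79 = (4806/11)*79 = 379674/11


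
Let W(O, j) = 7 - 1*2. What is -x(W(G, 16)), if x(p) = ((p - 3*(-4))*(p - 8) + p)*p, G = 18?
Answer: 230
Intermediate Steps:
W(O, j) = 5 (W(O, j) = 7 - 2 = 5)
x(p) = p*(p + (-8 + p)*(12 + p)) (x(p) = ((p + 12)*(-8 + p) + p)*p = ((12 + p)*(-8 + p) + p)*p = ((-8 + p)*(12 + p) + p)*p = (p + (-8 + p)*(12 + p))*p = p*(p + (-8 + p)*(12 + p)))
-x(W(G, 16)) = -5*(-96 + 5**2 + 5*5) = -5*(-96 + 25 + 25) = -5*(-46) = -1*(-230) = 230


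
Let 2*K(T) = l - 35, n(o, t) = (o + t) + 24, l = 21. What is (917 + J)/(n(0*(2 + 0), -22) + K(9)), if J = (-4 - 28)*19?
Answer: -309/5 ≈ -61.800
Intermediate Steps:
J = -608 (J = -32*19 = -608)
n(o, t) = 24 + o + t
K(T) = -7 (K(T) = (21 - 35)/2 = (1/2)*(-14) = -7)
(917 + J)/(n(0*(2 + 0), -22) + K(9)) = (917 - 608)/((24 + 0*(2 + 0) - 22) - 7) = 309/((24 + 0*2 - 22) - 7) = 309/((24 + 0 - 22) - 7) = 309/(2 - 7) = 309/(-5) = 309*(-1/5) = -309/5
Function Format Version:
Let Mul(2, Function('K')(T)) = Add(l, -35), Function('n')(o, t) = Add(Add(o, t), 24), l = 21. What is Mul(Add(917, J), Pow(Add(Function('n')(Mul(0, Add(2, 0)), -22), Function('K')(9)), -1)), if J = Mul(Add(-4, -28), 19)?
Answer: Rational(-309, 5) ≈ -61.800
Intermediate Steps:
J = -608 (J = Mul(-32, 19) = -608)
Function('n')(o, t) = Add(24, o, t)
Function('K')(T) = -7 (Function('K')(T) = Mul(Rational(1, 2), Add(21, -35)) = Mul(Rational(1, 2), -14) = -7)
Mul(Add(917, J), Pow(Add(Function('n')(Mul(0, Add(2, 0)), -22), Function('K')(9)), -1)) = Mul(Add(917, -608), Pow(Add(Add(24, Mul(0, Add(2, 0)), -22), -7), -1)) = Mul(309, Pow(Add(Add(24, Mul(0, 2), -22), -7), -1)) = Mul(309, Pow(Add(Add(24, 0, -22), -7), -1)) = Mul(309, Pow(Add(2, -7), -1)) = Mul(309, Pow(-5, -1)) = Mul(309, Rational(-1, 5)) = Rational(-309, 5)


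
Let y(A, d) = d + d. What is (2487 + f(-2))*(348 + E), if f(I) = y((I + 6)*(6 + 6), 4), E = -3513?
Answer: -7896675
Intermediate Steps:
y(A, d) = 2*d
f(I) = 8 (f(I) = 2*4 = 8)
(2487 + f(-2))*(348 + E) = (2487 + 8)*(348 - 3513) = 2495*(-3165) = -7896675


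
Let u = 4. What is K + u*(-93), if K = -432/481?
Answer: -179364/481 ≈ -372.90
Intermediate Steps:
K = -432/481 (K = -432*1/481 = -432/481 ≈ -0.89813)
K + u*(-93) = -432/481 + 4*(-93) = -432/481 - 372 = -179364/481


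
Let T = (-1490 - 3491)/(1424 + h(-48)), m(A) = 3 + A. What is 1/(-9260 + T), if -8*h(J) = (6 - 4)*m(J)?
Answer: -5741/53181584 ≈ -0.00010795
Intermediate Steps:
h(J) = -3/4 - J/4 (h(J) = -(6 - 4)*(3 + J)/8 = -(3 + J)/4 = -(6 + 2*J)/8 = -3/4 - J/4)
T = -19924/5741 (T = (-1490 - 3491)/(1424 + (-3/4 - 1/4*(-48))) = -4981/(1424 + (-3/4 + 12)) = -4981/(1424 + 45/4) = -4981/5741/4 = -4981*4/5741 = -19924/5741 ≈ -3.4705)
1/(-9260 + T) = 1/(-9260 - 19924/5741) = 1/(-53181584/5741) = -5741/53181584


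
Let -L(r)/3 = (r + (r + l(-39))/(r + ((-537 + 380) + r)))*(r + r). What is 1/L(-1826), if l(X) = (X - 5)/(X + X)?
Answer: -49517/990360074968 ≈ -4.9999e-8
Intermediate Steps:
l(X) = (-5 + X)/(2*X) (l(X) = (-5 + X)/((2*X)) = (-5 + X)*(1/(2*X)) = (-5 + X)/(2*X))
L(r) = -6*r*(r + (22/39 + r)/(-157 + 2*r)) (L(r) = -3*(r + (r + (½)*(-5 - 39)/(-39))/(r + ((-537 + 380) + r)))*(r + r) = -3*(r + (r + (½)*(-1/39)*(-44))/(r + (-157 + r)))*2*r = -3*(r + (r + 22/39)/(-157 + 2*r))*2*r = -3*(r + (22/39 + r)/(-157 + 2*r))*2*r = -6*r*(r + (22/39 + r)/(-157 + 2*r)))
1/L(-1826) = 1/((4/13)*(-1826)*(-11 - 39*(-1826)² + 3042*(-1826))/(-157 + 2*(-1826))) = 1/((4/13)*(-1826)*(-11 - 39*3334276 - 5554692)/(-157 - 3652)) = 1/((4/13)*(-1826)*(-11 - 130036764 - 5554692)/(-3809)) = 1/((4/13)*(-1826)*(-1/3809)*(-135591467)) = 1/(-990360074968/49517) = -49517/990360074968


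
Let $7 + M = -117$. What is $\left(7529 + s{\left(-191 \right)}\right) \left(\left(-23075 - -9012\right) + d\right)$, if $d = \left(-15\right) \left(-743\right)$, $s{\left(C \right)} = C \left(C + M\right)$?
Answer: $-197531092$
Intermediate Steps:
$M = -124$ ($M = -7 - 117 = -124$)
$s{\left(C \right)} = C \left(-124 + C\right)$ ($s{\left(C \right)} = C \left(C - 124\right) = C \left(-124 + C\right)$)
$d = 11145$
$\left(7529 + s{\left(-191 \right)}\right) \left(\left(-23075 - -9012\right) + d\right) = \left(7529 - 191 \left(-124 - 191\right)\right) \left(\left(-23075 - -9012\right) + 11145\right) = \left(7529 - -60165\right) \left(\left(-23075 + 9012\right) + 11145\right) = \left(7529 + 60165\right) \left(-14063 + 11145\right) = 67694 \left(-2918\right) = -197531092$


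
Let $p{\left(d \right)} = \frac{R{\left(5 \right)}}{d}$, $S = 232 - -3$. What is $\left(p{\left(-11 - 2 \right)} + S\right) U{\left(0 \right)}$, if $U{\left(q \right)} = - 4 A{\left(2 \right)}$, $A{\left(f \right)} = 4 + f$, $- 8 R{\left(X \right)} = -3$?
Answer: $- \frac{73311}{13} \approx -5639.3$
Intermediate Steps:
$R{\left(X \right)} = \frac{3}{8}$ ($R{\left(X \right)} = \left(- \frac{1}{8}\right) \left(-3\right) = \frac{3}{8}$)
$U{\left(q \right)} = -24$ ($U{\left(q \right)} = - 4 \left(4 + 2\right) = \left(-4\right) 6 = -24$)
$S = 235$ ($S = 232 + 3 = 235$)
$p{\left(d \right)} = \frac{3}{8 d}$
$\left(p{\left(-11 - 2 \right)} + S\right) U{\left(0 \right)} = \left(\frac{3}{8 \left(-11 - 2\right)} + 235\right) \left(-24\right) = \left(\frac{3}{8 \left(-13\right)} + 235\right) \left(-24\right) = \left(\frac{3}{8} \left(- \frac{1}{13}\right) + 235\right) \left(-24\right) = \left(- \frac{3}{104} + 235\right) \left(-24\right) = \frac{24437}{104} \left(-24\right) = - \frac{73311}{13}$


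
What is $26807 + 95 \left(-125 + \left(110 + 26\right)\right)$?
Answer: $27852$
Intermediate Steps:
$26807 + 95 \left(-125 + \left(110 + 26\right)\right) = 26807 + 95 \left(-125 + 136\right) = 26807 + 95 \cdot 11 = 26807 + 1045 = 27852$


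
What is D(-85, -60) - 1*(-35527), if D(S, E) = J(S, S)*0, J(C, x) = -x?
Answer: 35527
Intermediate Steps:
D(S, E) = 0 (D(S, E) = -S*0 = 0)
D(-85, -60) - 1*(-35527) = 0 - 1*(-35527) = 0 + 35527 = 35527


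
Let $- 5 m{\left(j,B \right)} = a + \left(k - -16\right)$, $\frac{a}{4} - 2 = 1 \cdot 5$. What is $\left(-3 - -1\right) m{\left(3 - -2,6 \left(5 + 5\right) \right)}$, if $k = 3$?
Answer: $\frac{94}{5} \approx 18.8$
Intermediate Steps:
$a = 28$ ($a = 8 + 4 \cdot 1 \cdot 5 = 8 + 4 \cdot 5 = 8 + 20 = 28$)
$m{\left(j,B \right)} = - \frac{47}{5}$ ($m{\left(j,B \right)} = - \frac{28 + \left(3 - -16\right)}{5} = - \frac{28 + \left(3 + 16\right)}{5} = - \frac{28 + 19}{5} = \left(- \frac{1}{5}\right) 47 = - \frac{47}{5}$)
$\left(-3 - -1\right) m{\left(3 - -2,6 \left(5 + 5\right) \right)} = \left(-3 - -1\right) \left(- \frac{47}{5}\right) = \left(-3 + 1\right) \left(- \frac{47}{5}\right) = \left(-2\right) \left(- \frac{47}{5}\right) = \frac{94}{5}$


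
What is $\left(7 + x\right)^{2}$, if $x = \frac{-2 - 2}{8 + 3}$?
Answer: $\frac{5329}{121} \approx 44.041$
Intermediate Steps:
$x = - \frac{4}{11} \approx -0.36364$
$\left(7 + x\right)^{2} = \left(7 - \frac{4}{11}\right)^{2} = \left(\frac{73}{11}\right)^{2} = \frac{5329}{121}$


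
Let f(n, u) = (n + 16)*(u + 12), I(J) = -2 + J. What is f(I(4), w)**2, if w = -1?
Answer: 39204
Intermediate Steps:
f(n, u) = (12 + u)*(16 + n) (f(n, u) = (16 + n)*(12 + u) = (12 + u)*(16 + n))
f(I(4), w)**2 = (192 + 12*(-2 + 4) + 16*(-1) + (-2 + 4)*(-1))**2 = (192 + 12*2 - 16 + 2*(-1))**2 = (192 + 24 - 16 - 2)**2 = 198**2 = 39204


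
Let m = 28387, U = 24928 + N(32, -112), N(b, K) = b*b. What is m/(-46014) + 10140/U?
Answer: -33764683/149269416 ≈ -0.22620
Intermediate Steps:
N(b, K) = b²
U = 25952 (U = 24928 + 32² = 24928 + 1024 = 25952)
m/(-46014) + 10140/U = 28387/(-46014) + 10140/25952 = 28387*(-1/46014) + 10140*(1/25952) = -28387/46014 + 2535/6488 = -33764683/149269416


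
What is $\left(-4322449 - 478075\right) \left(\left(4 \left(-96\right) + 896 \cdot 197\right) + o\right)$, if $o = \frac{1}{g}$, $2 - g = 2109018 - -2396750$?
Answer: $- \frac{1904827650699960314}{2252883} \approx -8.4551 \cdot 10^{11}$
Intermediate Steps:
$g = -4505766$ ($g = 2 - \left(2109018 - -2396750\right) = 2 - \left(2109018 + 2396750\right) = 2 - 4505768 = -4505766$)
$o = - \frac{1}{4505766}$ ($o = \frac{1}{-4505766} = - \frac{1}{4505766} \approx -2.2194 \cdot 10^{-7}$)
$\left(-4322449 - 478075\right) \left(\left(4 \left(-96\right) + 896 \cdot 197\right) + o\right) = \left(-4322449 - 478075\right) \left(\left(4 \left(-96\right) + 896 \cdot 197\right) - \frac{1}{4505766}\right) = - 4800524 \left(\left(-384 + 176512\right) - \frac{1}{4505766}\right) = - 4800524 \left(176128 - \frac{1}{4505766}\right) = \left(-4800524\right) \frac{793591554047}{4505766} = - \frac{1904827650699960314}{2252883}$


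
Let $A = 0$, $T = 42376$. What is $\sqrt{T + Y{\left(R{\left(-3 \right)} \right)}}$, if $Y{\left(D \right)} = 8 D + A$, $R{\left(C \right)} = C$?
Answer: $4 \sqrt{2647} \approx 205.8$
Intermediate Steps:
$Y{\left(D \right)} = 8 D$ ($Y{\left(D \right)} = 8 D + 0 = 8 D$)
$\sqrt{T + Y{\left(R{\left(-3 \right)} \right)}} = \sqrt{42376 + 8 \left(-3\right)} = \sqrt{42376 - 24} = \sqrt{42352} = 4 \sqrt{2647}$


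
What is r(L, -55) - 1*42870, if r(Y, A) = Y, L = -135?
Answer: -43005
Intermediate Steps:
r(L, -55) - 1*42870 = -135 - 1*42870 = -135 - 42870 = -43005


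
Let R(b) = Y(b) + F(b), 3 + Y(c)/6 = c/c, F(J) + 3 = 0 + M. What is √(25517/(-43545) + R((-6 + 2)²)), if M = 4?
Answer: 8*I*√343265235/43545 ≈ 3.4038*I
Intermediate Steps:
F(J) = 1 (F(J) = -3 + (0 + 4) = -3 + 4 = 1)
Y(c) = -12 (Y(c) = -18 + 6*(c/c) = -18 + 6*1 = -18 + 6 = -12)
R(b) = -11 (R(b) = -12 + 1 = -11)
√(25517/(-43545) + R((-6 + 2)²)) = √(25517/(-43545) - 11) = √(25517*(-1/43545) - 11) = √(-25517/43545 - 11) = √(-504512/43545) = 8*I*√343265235/43545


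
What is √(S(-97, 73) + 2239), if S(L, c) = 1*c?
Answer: 34*√2 ≈ 48.083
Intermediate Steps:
S(L, c) = c
√(S(-97, 73) + 2239) = √(73 + 2239) = √2312 = 34*√2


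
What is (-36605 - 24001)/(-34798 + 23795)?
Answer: 60606/11003 ≈ 5.5081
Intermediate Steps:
(-36605 - 24001)/(-34798 + 23795) = -60606/(-11003) = -60606*(-1/11003) = 60606/11003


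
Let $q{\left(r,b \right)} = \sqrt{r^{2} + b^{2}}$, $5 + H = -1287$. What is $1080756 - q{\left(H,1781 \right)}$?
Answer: $1080756 - 5 \sqrt{193649} \approx 1.0786 \cdot 10^{6}$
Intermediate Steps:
$H = -1292$ ($H = -5 - 1287 = -1292$)
$q{\left(r,b \right)} = \sqrt{b^{2} + r^{2}}$
$1080756 - q{\left(H,1781 \right)} = 1080756 - \sqrt{1781^{2} + \left(-1292\right)^{2}} = 1080756 - \sqrt{3171961 + 1669264} = 1080756 - \sqrt{4841225} = 1080756 - 5 \sqrt{193649}$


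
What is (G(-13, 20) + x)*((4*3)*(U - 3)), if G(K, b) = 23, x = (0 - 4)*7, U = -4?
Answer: 420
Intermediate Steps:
x = -28 (x = -4*7 = -28)
(G(-13, 20) + x)*((4*3)*(U - 3)) = (23 - 28)*((4*3)*(-4 - 3)) = -60*(-7) = -5*(-84) = 420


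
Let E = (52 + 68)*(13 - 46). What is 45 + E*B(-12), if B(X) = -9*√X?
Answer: 45 + 71280*I*√3 ≈ 45.0 + 1.2346e+5*I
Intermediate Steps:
E = -3960 (E = 120*(-33) = -3960)
45 + E*B(-12) = 45 - (-35640)*√(-12) = 45 - (-35640)*2*I*√3 = 45 - (-71280)*I*√3 = 45 + 71280*I*√3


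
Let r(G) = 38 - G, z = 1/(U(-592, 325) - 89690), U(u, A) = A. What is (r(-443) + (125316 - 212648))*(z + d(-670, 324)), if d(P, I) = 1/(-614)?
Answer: 7814766129/54870110 ≈ 142.42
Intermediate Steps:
d(P, I) = -1/614
z = -1/89365 (z = 1/(325 - 89690) = 1/(-89365) = -1/89365 ≈ -1.1190e-5)
(r(-443) + (125316 - 212648))*(z + d(-670, 324)) = ((38 - 1*(-443)) + (125316 - 212648))*(-1/89365 - 1/614) = ((38 + 443) - 87332)*(-89979/54870110) = (481 - 87332)*(-89979/54870110) = -86851*(-89979/54870110) = 7814766129/54870110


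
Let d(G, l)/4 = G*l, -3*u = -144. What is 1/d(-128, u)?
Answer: -1/24576 ≈ -4.0690e-5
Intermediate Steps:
u = 48 (u = -⅓*(-144) = 48)
d(G, l) = 4*G*l (d(G, l) = 4*(G*l) = 4*G*l)
1/d(-128, u) = 1/(4*(-128)*48) = 1/(-24576) = -1/24576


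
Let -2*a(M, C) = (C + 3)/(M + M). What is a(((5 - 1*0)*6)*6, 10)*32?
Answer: -26/45 ≈ -0.57778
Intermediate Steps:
a(M, C) = -(3 + C)/(4*M) (a(M, C) = -(C + 3)/(2*(M + M)) = -(3 + C)/(2*(2*M)) = -(3 + C)*1/(2*M)/2 = -(3 + C)/(4*M))
a(((5 - 1*0)*6)*6, 10)*32 = ((-3 - 1*10)/(4*((((5 - 1*0)*6)*6))))*32 = ((-3 - 10)/(4*((((5 + 0)*6)*6))))*32 = ((1/4)*(-13)/((5*6)*6))*32 = ((1/4)*(-13)/(30*6))*32 = ((1/4)*(-13)/180)*32 = ((1/4)*(1/180)*(-13))*32 = -13/720*32 = -26/45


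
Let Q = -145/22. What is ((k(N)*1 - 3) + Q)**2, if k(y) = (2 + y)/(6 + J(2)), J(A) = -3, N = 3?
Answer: 273529/4356 ≈ 62.794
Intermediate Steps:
k(y) = 2/3 + y/3 (k(y) = (2 + y)/(6 - 3) = (2 + y)/3 = (2 + y)*(1/3) = 2/3 + y/3)
Q = -145/22 (Q = -145*1/22 = -145/22 ≈ -6.5909)
((k(N)*1 - 3) + Q)**2 = (((2/3 + (1/3)*3)*1 - 3) - 145/22)**2 = (((2/3 + 1)*1 - 3) - 145/22)**2 = (((5/3)*1 - 3) - 145/22)**2 = ((5/3 - 3) - 145/22)**2 = (-4/3 - 145/22)**2 = (-523/66)**2 = 273529/4356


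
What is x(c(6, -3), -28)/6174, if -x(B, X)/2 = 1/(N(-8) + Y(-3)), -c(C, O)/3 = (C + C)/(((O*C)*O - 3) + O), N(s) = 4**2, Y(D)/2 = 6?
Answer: -1/86436 ≈ -1.1569e-5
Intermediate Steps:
Y(D) = 12 (Y(D) = 2*6 = 12)
N(s) = 16
c(C, O) = -6*C/(-3 + O + C*O**2) (c(C, O) = -3*(C + C)/(((O*C)*O - 3) + O) = -3*2*C/(((C*O)*O - 3) + O) = -3*2*C/((C*O**2 - 3) + O) = -3*2*C/((-3 + C*O**2) + O) = -3*2*C/(-3 + O + C*O**2) = -6*C/(-3 + O + C*O**2))
x(B, X) = -1/14 (x(B, X) = -2/(16 + 12) = -2/28 = -2*1/28 = -1/14)
x(c(6, -3), -28)/6174 = -1/14/6174 = -1/14*1/6174 = -1/86436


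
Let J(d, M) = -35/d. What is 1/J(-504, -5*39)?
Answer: 72/5 ≈ 14.400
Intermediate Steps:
1/J(-504, -5*39) = 1/(-35/(-504)) = 1/(-35*(-1/504)) = 1/(5/72) = 72/5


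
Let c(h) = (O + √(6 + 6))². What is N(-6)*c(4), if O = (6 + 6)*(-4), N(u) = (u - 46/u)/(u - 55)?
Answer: -3860/61 + 320*√3/61 ≈ -54.193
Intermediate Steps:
N(u) = (u - 46/u)/(-55 + u)
O = -48 (O = 12*(-4) = -48)
c(h) = (-48 + 2*√3)² (c(h) = (-48 + √(6 + 6))² = (-48 + √12)² = (-48 + 2*√3)²)
N(-6)*c(4) = ((-46 + (-6)²)/((-6)*(-55 - 6)))*(2316 - 192*√3) = (-⅙*(-46 + 36)/(-61))*(2316 - 192*√3) = (-⅙*(-1/61)*(-10))*(2316 - 192*√3) = -5*(2316 - 192*√3)/183 = -3860/61 + 320*√3/61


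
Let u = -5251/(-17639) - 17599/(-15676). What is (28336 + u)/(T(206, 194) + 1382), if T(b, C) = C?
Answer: 7835550747341/435778127264 ≈ 17.981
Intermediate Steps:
u = 392743437/276508964 (u = -5251*(-1/17639) - 17599*(-1/15676) = 5251/17639 + 17599/15676 = 392743437/276508964 ≈ 1.4204)
(28336 + u)/(T(206, 194) + 1382) = (28336 + 392743437/276508964)/(194 + 1382) = (7835550747341/276508964)/1576 = (7835550747341/276508964)*(1/1576) = 7835550747341/435778127264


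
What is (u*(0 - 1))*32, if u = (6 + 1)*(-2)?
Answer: 448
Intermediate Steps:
u = -14 (u = 7*(-2) = -14)
(u*(0 - 1))*32 = -14*(0 - 1)*32 = -14*(-1)*32 = 14*32 = 448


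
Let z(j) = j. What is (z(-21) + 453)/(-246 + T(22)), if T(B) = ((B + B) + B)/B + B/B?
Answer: -216/121 ≈ -1.7851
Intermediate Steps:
T(B) = 4 (T(B) = (2*B + B)/B + 1 = (3*B)/B + 1 = 3 + 1 = 4)
(z(-21) + 453)/(-246 + T(22)) = (-21 + 453)/(-246 + 4) = 432/(-242) = 432*(-1/242) = -216/121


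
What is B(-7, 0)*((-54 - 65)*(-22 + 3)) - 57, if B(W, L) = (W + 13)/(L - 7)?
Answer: -1995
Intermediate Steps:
B(W, L) = (13 + W)/(-7 + L)
B(-7, 0)*((-54 - 65)*(-22 + 3)) - 57 = ((13 - 7)/(-7 + 0))*((-54 - 65)*(-22 + 3)) - 57 = (6/(-7))*(-119*(-19)) - 57 = -⅐*6*2261 - 57 = -6/7*2261 - 57 = -1938 - 57 = -1995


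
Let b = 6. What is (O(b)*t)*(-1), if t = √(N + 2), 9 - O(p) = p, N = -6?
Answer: -6*I ≈ -6.0*I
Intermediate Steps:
O(p) = 9 - p
t = 2*I (t = √(-6 + 2) = √(-4) = 2*I ≈ 2.0*I)
(O(b)*t)*(-1) = ((9 - 1*6)*(2*I))*(-1) = ((9 - 6)*(2*I))*(-1) = (3*(2*I))*(-1) = (6*I)*(-1) = -6*I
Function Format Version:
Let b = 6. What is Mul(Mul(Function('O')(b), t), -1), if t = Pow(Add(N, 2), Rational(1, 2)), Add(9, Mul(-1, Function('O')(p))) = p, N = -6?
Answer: Mul(-6, I) ≈ Mul(-6.0000, I)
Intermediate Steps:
Function('O')(p) = Add(9, Mul(-1, p))
t = Mul(2, I) (t = Pow(Add(-6, 2), Rational(1, 2)) = Pow(-4, Rational(1, 2)) = Mul(2, I) ≈ Mul(2.0000, I))
Mul(Mul(Function('O')(b), t), -1) = Mul(Mul(Add(9, Mul(-1, 6)), Mul(2, I)), -1) = Mul(Mul(Add(9, -6), Mul(2, I)), -1) = Mul(Mul(3, Mul(2, I)), -1) = Mul(Mul(6, I), -1) = Mul(-6, I)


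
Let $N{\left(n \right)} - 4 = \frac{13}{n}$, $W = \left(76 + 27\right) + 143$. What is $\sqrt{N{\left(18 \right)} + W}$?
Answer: $\frac{\sqrt{9026}}{6} \approx 15.834$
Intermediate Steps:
$W = 246$ ($W = 103 + 143 = 246$)
$N{\left(n \right)} = 4 + \frac{13}{n}$
$\sqrt{N{\left(18 \right)} + W} = \sqrt{\left(4 + \frac{13}{18}\right) + 246} = \sqrt{\frac{85}{18} + 246} = \sqrt{\frac{4513}{18}} = \frac{\sqrt{9026}}{6}$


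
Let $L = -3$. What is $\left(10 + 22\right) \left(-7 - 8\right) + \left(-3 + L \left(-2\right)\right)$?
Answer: $-477$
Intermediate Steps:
$\left(10 + 22\right) \left(-7 - 8\right) + \left(-3 + L \left(-2\right)\right) = \left(10 + 22\right) \left(-7 - 8\right) - -3 = 32 \left(-7 - 8\right) + \left(-3 + 6\right) = 32 \left(-15\right) + 3 = -480 + 3 = -477$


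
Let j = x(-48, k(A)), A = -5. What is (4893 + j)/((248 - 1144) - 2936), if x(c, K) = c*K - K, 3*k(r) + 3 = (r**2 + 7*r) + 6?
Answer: -7511/5748 ≈ -1.3067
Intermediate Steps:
k(r) = 1 + r**2/3 + 7*r/3 (k(r) = -1 + ((r**2 + 7*r) + 6)/3 = -1 + (6 + r**2 + 7*r)/3 = -1 + (2 + r**2/3 + 7*r/3) = 1 + r**2/3 + 7*r/3)
x(c, K) = -K + K*c (x(c, K) = K*c - K = -K + K*c)
j = 343/3 (j = (1 + (1/3)*(-5)**2 + (7/3)*(-5))*(-1 - 48) = (1 + (1/3)*25 - 35/3)*(-49) = (1 + 25/3 - 35/3)*(-49) = -7/3*(-49) = 343/3 ≈ 114.33)
(4893 + j)/((248 - 1144) - 2936) = (4893 + 343/3)/((248 - 1144) - 2936) = 15022/(3*(-896 - 2936)) = (15022/3)/(-3832) = (15022/3)*(-1/3832) = -7511/5748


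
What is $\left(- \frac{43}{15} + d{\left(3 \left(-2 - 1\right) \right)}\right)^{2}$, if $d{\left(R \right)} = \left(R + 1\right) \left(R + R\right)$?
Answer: $\frac{4481689}{225} \approx 19919.0$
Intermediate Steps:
$d{\left(R \right)} = 2 R \left(1 + R\right)$ ($d{\left(R \right)} = \left(1 + R\right) 2 R = 2 R \left(1 + R\right)$)
$\left(- \frac{43}{15} + d{\left(3 \left(-2 - 1\right) \right)}\right)^{2} = \left(- \frac{43}{15} + 2 \cdot 3 \left(-2 - 1\right) \left(1 + 3 \left(-2 - 1\right)\right)\right)^{2} = \left(\left(-43\right) \frac{1}{15} + 2 \cdot 3 \left(-3\right) \left(1 + 3 \left(-3\right)\right)\right)^{2} = \left(- \frac{43}{15} + 2 \left(-9\right) \left(1 - 9\right)\right)^{2} = \left(- \frac{43}{15} + 2 \left(-9\right) \left(-8\right)\right)^{2} = \left(- \frac{43}{15} + 144\right)^{2} = \left(\frac{2117}{15}\right)^{2} = \frac{4481689}{225}$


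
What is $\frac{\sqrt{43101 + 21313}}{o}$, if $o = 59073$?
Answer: $\frac{\sqrt{64414}}{59073} \approx 0.0042964$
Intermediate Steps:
$\frac{\sqrt{43101 + 21313}}{o} = \frac{\sqrt{43101 + 21313}}{59073} = \sqrt{64414} \cdot \frac{1}{59073} = \frac{\sqrt{64414}}{59073}$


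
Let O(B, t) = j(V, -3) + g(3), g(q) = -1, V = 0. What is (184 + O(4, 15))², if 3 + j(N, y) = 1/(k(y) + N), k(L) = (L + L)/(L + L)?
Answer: 32761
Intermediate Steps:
k(L) = 1 (k(L) = (2*L)/((2*L)) = (2*L)*(1/(2*L)) = 1)
j(N, y) = -3 + 1/(1 + N)
O(B, t) = -3 (O(B, t) = (-2 - 3*0)/(1 + 0) - 1 = (-2 + 0)/1 - 1 = 1*(-2) - 1 = -2 - 1 = -3)
(184 + O(4, 15))² = (184 - 3)² = 181² = 32761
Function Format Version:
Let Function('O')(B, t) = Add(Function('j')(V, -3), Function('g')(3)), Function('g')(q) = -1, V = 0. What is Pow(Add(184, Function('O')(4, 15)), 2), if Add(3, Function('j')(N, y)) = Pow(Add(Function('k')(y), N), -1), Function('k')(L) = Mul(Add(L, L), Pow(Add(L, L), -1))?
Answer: 32761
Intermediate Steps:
Function('k')(L) = 1 (Function('k')(L) = Mul(Mul(2, L), Pow(Mul(2, L), -1)) = Mul(Mul(2, L), Mul(Rational(1, 2), Pow(L, -1))) = 1)
Function('j')(N, y) = Add(-3, Pow(Add(1, N), -1))
Function('O')(B, t) = -3 (Function('O')(B, t) = Add(Mul(Pow(Add(1, 0), -1), Add(-2, Mul(-3, 0))), -1) = Add(Mul(Pow(1, -1), Add(-2, 0)), -1) = Add(Mul(1, -2), -1) = Add(-2, -1) = -3)
Pow(Add(184, Function('O')(4, 15)), 2) = Pow(Add(184, -3), 2) = Pow(181, 2) = 32761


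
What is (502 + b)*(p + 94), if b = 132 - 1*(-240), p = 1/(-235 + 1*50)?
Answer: 15197986/185 ≈ 82151.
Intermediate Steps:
p = -1/185 (p = 1/(-235 + 50) = 1/(-185) = -1/185 ≈ -0.0054054)
b = 372 (b = 132 + 240 = 372)
(502 + b)*(p + 94) = (502 + 372)*(-1/185 + 94) = 874*(17389/185) = 15197986/185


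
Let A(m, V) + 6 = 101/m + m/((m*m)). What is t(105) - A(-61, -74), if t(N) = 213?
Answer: 13461/61 ≈ 220.67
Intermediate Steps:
A(m, V) = -6 + 102/m (A(m, V) = -6 + (101/m + m/((m*m))) = -6 + (101/m + m/(m**2)) = -6 + (101/m + m/m**2) = -6 + (101/m + 1/m) = -6 + 102/m)
t(105) - A(-61, -74) = 213 - (-6 + 102/(-61)) = 213 - (-6 + 102*(-1/61)) = 213 - (-6 - 102/61) = 213 - 1*(-468/61) = 213 + 468/61 = 13461/61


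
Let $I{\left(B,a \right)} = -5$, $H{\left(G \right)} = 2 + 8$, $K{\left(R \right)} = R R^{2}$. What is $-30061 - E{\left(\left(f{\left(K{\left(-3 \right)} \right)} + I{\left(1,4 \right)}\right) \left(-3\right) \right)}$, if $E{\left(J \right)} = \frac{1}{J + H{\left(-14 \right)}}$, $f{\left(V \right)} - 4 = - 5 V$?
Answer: $- \frac{11783911}{392} \approx -30061.0$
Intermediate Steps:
$K{\left(R \right)} = R^{3}$
$H{\left(G \right)} = 10$
$f{\left(V \right)} = 4 - 5 V$
$E{\left(J \right)} = \frac{1}{10 + J}$ ($E{\left(J \right)} = \frac{1}{J + 10} = \frac{1}{10 + J}$)
$-30061 - E{\left(\left(f{\left(K{\left(-3 \right)} \right)} + I{\left(1,4 \right)}\right) \left(-3\right) \right)} = -30061 - \frac{1}{10 + \left(\left(4 - 5 \left(-3\right)^{3}\right) - 5\right) \left(-3\right)} = -30061 - \frac{1}{10 + \left(\left(4 - -135\right) - 5\right) \left(-3\right)} = -30061 - \frac{1}{10 + \left(\left(4 + 135\right) - 5\right) \left(-3\right)} = -30061 - \frac{1}{10 + \left(139 - 5\right) \left(-3\right)} = -30061 - \frac{1}{10 + 134 \left(-3\right)} = -30061 - \frac{1}{10 - 402} = -30061 - \frac{1}{-392} = -30061 - - \frac{1}{392} = -30061 + \frac{1}{392} = - \frac{11783911}{392}$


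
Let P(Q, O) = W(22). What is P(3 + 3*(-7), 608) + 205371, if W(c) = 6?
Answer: 205377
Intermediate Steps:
P(Q, O) = 6
P(3 + 3*(-7), 608) + 205371 = 6 + 205371 = 205377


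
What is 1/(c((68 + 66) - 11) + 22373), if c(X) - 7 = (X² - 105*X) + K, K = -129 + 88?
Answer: 1/24553 ≈ 4.0728e-5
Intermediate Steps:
K = -41
c(X) = -34 + X² - 105*X (c(X) = 7 + ((X² - 105*X) - 41) = 7 + (-41 + X² - 105*X) = -34 + X² - 105*X)
1/(c((68 + 66) - 11) + 22373) = 1/((-34 + ((68 + 66) - 11)² - 105*((68 + 66) - 11)) + 22373) = 1/((-34 + (134 - 11)² - 105*(134 - 11)) + 22373) = 1/((-34 + 123² - 105*123) + 22373) = 1/((-34 + 15129 - 12915) + 22373) = 1/(2180 + 22373) = 1/24553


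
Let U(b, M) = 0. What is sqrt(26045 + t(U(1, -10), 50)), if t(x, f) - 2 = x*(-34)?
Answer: 61*sqrt(7) ≈ 161.39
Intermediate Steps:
t(x, f) = 2 - 34*x (t(x, f) = 2 + x*(-34) = 2 - 34*x)
sqrt(26045 + t(U(1, -10), 50)) = sqrt(26045 + (2 - 34*0)) = sqrt(26045 + (2 + 0)) = sqrt(26045 + 2) = sqrt(26047) = 61*sqrt(7)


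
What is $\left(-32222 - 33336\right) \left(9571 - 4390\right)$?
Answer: $-339655998$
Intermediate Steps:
$\left(-32222 - 33336\right) \left(9571 - 4390\right) = \left(-65558\right) 5181 = -339655998$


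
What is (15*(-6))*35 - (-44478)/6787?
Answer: -21334572/6787 ≈ -3143.4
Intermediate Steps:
(15*(-6))*35 - (-44478)/6787 = -90*35 - (-44478)/6787 = -3150 - 1*(-44478/6787) = -3150 + 44478/6787 = -21334572/6787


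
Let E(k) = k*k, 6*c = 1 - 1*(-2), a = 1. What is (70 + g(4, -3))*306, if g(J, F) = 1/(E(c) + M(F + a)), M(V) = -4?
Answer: 106692/5 ≈ 21338.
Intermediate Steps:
c = ½ (c = (1 - 1*(-2))/6 = (1 + 2)/6 = (⅙)*3 = ½ ≈ 0.50000)
E(k) = k²
g(J, F) = -4/15 (g(J, F) = 1/((½)² - 4) = 1/(¼ - 4) = 1/(-15/4) = -4/15)
(70 + g(4, -3))*306 = (70 - 4/15)*306 = (1046/15)*306 = 106692/5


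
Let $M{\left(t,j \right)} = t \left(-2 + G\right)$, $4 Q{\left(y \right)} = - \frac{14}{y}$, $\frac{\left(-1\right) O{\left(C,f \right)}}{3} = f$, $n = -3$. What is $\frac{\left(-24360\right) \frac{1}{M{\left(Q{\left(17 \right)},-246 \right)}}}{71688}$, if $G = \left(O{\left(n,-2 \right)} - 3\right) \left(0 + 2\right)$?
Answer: $\frac{85}{206} \approx 0.41262$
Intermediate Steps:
$O{\left(C,f \right)} = - 3 f$
$Q{\left(y \right)} = - \frac{7}{2 y}$ ($Q{\left(y \right)} = \frac{\left(-14\right) \frac{1}{y}}{4} = - \frac{7}{2 y}$)
$G = 6$ ($G = \left(\left(-3\right) \left(-2\right) - 3\right) \left(0 + 2\right) = \left(6 - 3\right) 2 = 3 \cdot 2 = 6$)
$M{\left(t,j \right)} = 4 t$ ($M{\left(t,j \right)} = t \left(-2 + 6\right) = t 4 = 4 t$)
$\frac{\left(-24360\right) \frac{1}{M{\left(Q{\left(17 \right)},-246 \right)}}}{71688} = \frac{\left(-24360\right) \frac{1}{4 \left(- \frac{7}{2 \cdot 17}\right)}}{71688} = - \frac{24360}{4 \left(\left(- \frac{7}{2}\right) \frac{1}{17}\right)} \frac{1}{71688} = - \frac{24360}{4 \left(- \frac{7}{34}\right)} \frac{1}{71688} = - \frac{24360}{- \frac{14}{17}} \cdot \frac{1}{71688} = \left(-24360\right) \left(- \frac{17}{14}\right) \frac{1}{71688} = 29580 \cdot \frac{1}{71688} = \frac{85}{206}$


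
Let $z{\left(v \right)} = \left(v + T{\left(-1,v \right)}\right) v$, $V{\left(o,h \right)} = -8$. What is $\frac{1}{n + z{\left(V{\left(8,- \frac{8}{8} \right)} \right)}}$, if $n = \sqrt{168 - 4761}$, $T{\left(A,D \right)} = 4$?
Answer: $- \frac{i}{\sqrt{4593} - 32 i} \approx 0.005697 - 0.012065 i$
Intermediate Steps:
$n = i \sqrt{4593}$ ($n = \sqrt{-4593} = i \sqrt{4593} \approx 67.772 i$)
$z{\left(v \right)} = v \left(4 + v\right)$ ($z{\left(v \right)} = \left(v + 4\right) v = \left(4 + v\right) v = v \left(4 + v\right)$)
$\frac{1}{n + z{\left(V{\left(8,- \frac{8}{8} \right)} \right)}} = \frac{1}{i \sqrt{4593} - 8 \left(4 - 8\right)} = \frac{1}{i \sqrt{4593} - -32} = \frac{1}{i \sqrt{4593} + 32} = \frac{1}{32 + i \sqrt{4593}}$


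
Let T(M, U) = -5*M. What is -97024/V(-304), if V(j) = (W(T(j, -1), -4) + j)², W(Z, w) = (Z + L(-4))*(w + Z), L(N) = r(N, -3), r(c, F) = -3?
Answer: -6064/330472067689 ≈ -1.8350e-8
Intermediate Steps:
L(N) = -3
W(Z, w) = (-3 + Z)*(Z + w) (W(Z, w) = (Z - 3)*(w + Z) = (-3 + Z)*(Z + w))
V(j) = (12 + 25*j² + 36*j)² (V(j) = (((-5*j)² - (-15)*j - 3*(-4) - 5*j*(-4)) + j)² = ((25*j² + 15*j + 12 + 20*j) + j)² = ((12 + 25*j² + 35*j) + j)² = (12 + 25*j² + 36*j)²)
-97024/V(-304) = -97024/(12 + 25*(-304)² + 36*(-304))² = -97024/(12 + 25*92416 - 10944)² = -97024/(12 + 2310400 - 10944)² = -97024/(2299468²) = -97024/5287553083024 = -97024*1/5287553083024 = -6064/330472067689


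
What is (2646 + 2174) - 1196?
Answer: 3624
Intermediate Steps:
(2646 + 2174) - 1196 = 4820 - 1196 = 3624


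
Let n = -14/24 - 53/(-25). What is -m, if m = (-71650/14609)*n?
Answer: 660613/87654 ≈ 7.5366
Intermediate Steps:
n = 461/300 (n = -14*1/24 - 53*(-1/25) = -7/12 + 53/25 = 461/300 ≈ 1.5367)
m = -660613/87654 (m = -71650/14609*(461/300) = -71650*1/14609*(461/300) = -71650/14609*461/300 = -660613/87654 ≈ -7.5366)
-m = -1*(-660613/87654) = 660613/87654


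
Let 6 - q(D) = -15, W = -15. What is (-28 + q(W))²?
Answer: 49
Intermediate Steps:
q(D) = 21 (q(D) = 6 - 1*(-15) = 6 + 15 = 21)
(-28 + q(W))² = (-28 + 21)² = (-7)² = 49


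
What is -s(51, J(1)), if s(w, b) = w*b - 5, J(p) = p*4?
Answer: -199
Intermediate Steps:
J(p) = 4*p
s(w, b) = -5 + b*w (s(w, b) = b*w - 5 = -5 + b*w)
-s(51, J(1)) = -(-5 + (4*1)*51) = -(-5 + 4*51) = -(-5 + 204) = -1*199 = -199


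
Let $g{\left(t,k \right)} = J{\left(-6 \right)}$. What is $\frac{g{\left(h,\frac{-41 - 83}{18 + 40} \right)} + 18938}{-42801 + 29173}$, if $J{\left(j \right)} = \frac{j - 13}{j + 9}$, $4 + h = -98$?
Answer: $- \frac{56795}{40884} \approx -1.3892$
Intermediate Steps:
$h = -102$ ($h = -4 - 98 = -102$)
$J{\left(j \right)} = \frac{-13 + j}{9 + j}$
$g{\left(t,k \right)} = - \frac{19}{3}$ ($g{\left(t,k \right)} = \frac{-13 - 6}{9 - 6} = \frac{1}{3} \left(-19\right) = - \frac{19}{3}$)
$\frac{g{\left(h,\frac{-41 - 83}{18 + 40} \right)} + 18938}{-42801 + 29173} = \frac{- \frac{19}{3} + 18938}{-42801 + 29173} = \frac{56795}{3 \left(-13628\right)} = \frac{56795}{3} \left(- \frac{1}{13628}\right) = - \frac{56795}{40884}$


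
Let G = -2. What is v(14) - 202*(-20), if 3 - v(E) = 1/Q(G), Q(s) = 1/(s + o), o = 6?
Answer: 4039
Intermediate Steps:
Q(s) = 1/(6 + s) (Q(s) = 1/(s + 6) = 1/(6 + s))
v(E) = -1 (v(E) = 3 - 1/(1/(6 - 2)) = 3 - 1/(1/4) = 3 - 1/¼ = 3 - 1*4 = 3 - 4 = -1)
v(14) - 202*(-20) = -1 - 202*(-20) = -1 + 4040 = 4039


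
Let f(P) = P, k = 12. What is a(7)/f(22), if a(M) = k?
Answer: 6/11 ≈ 0.54545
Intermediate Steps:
a(M) = 12
a(7)/f(22) = 12/22 = 12*(1/22) = 6/11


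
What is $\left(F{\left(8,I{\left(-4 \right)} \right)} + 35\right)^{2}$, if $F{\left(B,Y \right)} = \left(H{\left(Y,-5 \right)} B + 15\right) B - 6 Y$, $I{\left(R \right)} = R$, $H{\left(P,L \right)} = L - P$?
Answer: $13225$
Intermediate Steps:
$F{\left(B,Y \right)} = - 6 Y + B \left(15 + B \left(-5 - Y\right)\right)$ ($F{\left(B,Y \right)} = \left(\left(-5 - Y\right) B + 15\right) B - 6 Y = \left(B \left(-5 - Y\right) + 15\right) B - 6 Y = \left(15 + B \left(-5 - Y\right)\right) B - 6 Y = B \left(15 + B \left(-5 - Y\right)\right) - 6 Y = - 6 Y + B \left(15 + B \left(-5 - Y\right)\right)$)
$\left(F{\left(8,I{\left(-4 \right)} \right)} + 35\right)^{2} = \left(\left(\left(-6\right) \left(-4\right) + 15 \cdot 8 - 8^{2} \left(5 - 4\right)\right) + 35\right)^{2} = \left(\left(24 + 120 - 64 \cdot 1\right) + 35\right)^{2} = \left(\left(24 + 120 - 64\right) + 35\right)^{2} = \left(80 + 35\right)^{2} = 115^{2} = 13225$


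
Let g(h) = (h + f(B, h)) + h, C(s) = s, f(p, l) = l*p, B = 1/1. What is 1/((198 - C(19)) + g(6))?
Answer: 1/197 ≈ 0.0050761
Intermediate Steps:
B = 1
g(h) = 3*h (g(h) = (h + h*1) + h = (h + h) + h = 2*h + h = 3*h)
1/((198 - C(19)) + g(6)) = 1/((198 - 1*19) + 3*6) = 1/((198 - 19) + 18) = 1/(179 + 18) = 1/197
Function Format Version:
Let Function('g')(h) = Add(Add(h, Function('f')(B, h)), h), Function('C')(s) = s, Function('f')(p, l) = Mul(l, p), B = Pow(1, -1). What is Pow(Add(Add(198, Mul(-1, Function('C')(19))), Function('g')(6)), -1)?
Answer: Rational(1, 197) ≈ 0.0050761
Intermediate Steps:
B = 1
Function('g')(h) = Mul(3, h) (Function('g')(h) = Add(Add(h, Mul(h, 1)), h) = Add(Add(h, h), h) = Add(Mul(2, h), h) = Mul(3, h))
Pow(Add(Add(198, Mul(-1, Function('C')(19))), Function('g')(6)), -1) = Pow(Add(Add(198, Mul(-1, 19)), Mul(3, 6)), -1) = Pow(Add(Add(198, -19), 18), -1) = Pow(Add(179, 18), -1) = Pow(197, -1) = Rational(1, 197)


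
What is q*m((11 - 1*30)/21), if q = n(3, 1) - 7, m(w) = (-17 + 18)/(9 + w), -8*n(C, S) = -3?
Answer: -1113/1360 ≈ -0.81838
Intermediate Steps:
n(C, S) = 3/8 (n(C, S) = -⅛*(-3) = 3/8)
m(w) = 1/(9 + w)
q = -53/8 (q = 3/8 - 7 = -53/8 ≈ -6.6250)
q*m((11 - 1*30)/21) = -53/(8*(9 + (11 - 1*30)/21)) = -53/(8*(9 + (11 - 30)*(1/21))) = -53/(8*(9 - 19*1/21)) = -53/(8*(9 - 19/21)) = -53/(8*170/21) = -53/8*21/170 = -1113/1360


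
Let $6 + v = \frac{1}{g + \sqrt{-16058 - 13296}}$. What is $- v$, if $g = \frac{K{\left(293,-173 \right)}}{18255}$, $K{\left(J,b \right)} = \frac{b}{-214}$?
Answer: $\frac{2687879292203190564}{447979882146504529} + \frac{15261289164900 i \sqrt{29354}}{447979882146504529} \approx 6.0 + 0.0058367 i$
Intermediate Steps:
$K{\left(J,b \right)} = - \frac{b}{214}$ ($K{\left(J,b \right)} = b \left(- \frac{1}{214}\right) = - \frac{b}{214}$)
$g = \frac{173}{3906570}$ ($g = \frac{\left(- \frac{1}{214}\right) \left(-173\right)}{18255} = \frac{173}{214} \cdot \frac{1}{18255} = \frac{173}{3906570} \approx 4.4284 \cdot 10^{-5}$)
$v = -6 + \frac{1}{\frac{173}{3906570} + i \sqrt{29354}}$ ($v = -6 + \frac{1}{\frac{173}{3906570} + \sqrt{-16058 - 13296}} = -6 + \frac{1}{\frac{173}{3906570} + \sqrt{-29354}} = -6 + \frac{1}{\frac{173}{3906570} + i \sqrt{29354}} \approx -6.0 - 0.0058367 i$)
$- v = - (- \frac{2687879292203190564}{447979882146504529} - \frac{15261289164900 i \sqrt{29354}}{447979882146504529}) = \frac{2687879292203190564}{447979882146504529} + \frac{15261289164900 i \sqrt{29354}}{447979882146504529}$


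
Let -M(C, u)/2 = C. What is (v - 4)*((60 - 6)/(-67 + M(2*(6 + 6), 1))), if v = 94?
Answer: -972/23 ≈ -42.261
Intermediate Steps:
M(C, u) = -2*C
(v - 4)*((60 - 6)/(-67 + M(2*(6 + 6), 1))) = (94 - 4)*((60 - 6)/(-67 - 4*(6 + 6))) = 90*(54/(-67 - 4*12)) = 90*(54/(-67 - 2*24)) = 90*(54/(-67 - 48)) = 90*(54/(-115)) = 90*(54*(-1/115)) = 90*(-54/115) = -972/23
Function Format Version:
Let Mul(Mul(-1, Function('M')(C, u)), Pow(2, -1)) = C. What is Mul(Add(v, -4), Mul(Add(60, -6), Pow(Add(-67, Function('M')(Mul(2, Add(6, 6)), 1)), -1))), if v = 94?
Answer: Rational(-972, 23) ≈ -42.261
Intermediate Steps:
Function('M')(C, u) = Mul(-2, C)
Mul(Add(v, -4), Mul(Add(60, -6), Pow(Add(-67, Function('M')(Mul(2, Add(6, 6)), 1)), -1))) = Mul(Add(94, -4), Mul(Add(60, -6), Pow(Add(-67, Mul(-2, Mul(2, Add(6, 6)))), -1))) = Mul(90, Mul(54, Pow(Add(-67, Mul(-2, Mul(2, 12))), -1))) = Mul(90, Mul(54, Pow(Add(-67, Mul(-2, 24)), -1))) = Mul(90, Mul(54, Pow(Add(-67, -48), -1))) = Mul(90, Mul(54, Pow(-115, -1))) = Mul(90, Mul(54, Rational(-1, 115))) = Mul(90, Rational(-54, 115)) = Rational(-972, 23)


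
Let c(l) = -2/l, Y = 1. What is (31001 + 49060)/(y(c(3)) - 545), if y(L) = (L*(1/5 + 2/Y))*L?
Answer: -3602745/24481 ≈ -147.17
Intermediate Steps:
y(L) = 11*L**2/5 (y(L) = (L*(1/5 + 2/1))*L = (L*(1*(1/5) + 2*1))*L = (L*(1/5 + 2))*L = (L*(11/5))*L = (11*L/5)*L = 11*L**2/5)
(31001 + 49060)/(y(c(3)) - 545) = (31001 + 49060)/(11*(-2/3)**2/5 - 545) = 80061/(11*(-2*1/3)**2/5 - 545) = 80061/(11*(-2/3)**2/5 - 545) = 80061/((11/5)*(4/9) - 545) = 80061/(44/45 - 545) = 80061/(-24481/45) = 80061*(-45/24481) = -3602745/24481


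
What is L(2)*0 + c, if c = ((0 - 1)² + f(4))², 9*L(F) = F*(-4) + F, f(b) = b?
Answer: 25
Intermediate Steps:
L(F) = -F/3 (L(F) = (F*(-4) + F)/9 = (-4*F + F)/9 = (-3*F)/9 = -F/3)
c = 25 (c = ((0 - 1)² + 4)² = ((-1)² + 4)² = (1 + 4)² = 5² = 25)
L(2)*0 + c = -⅓*2*0 + 25 = -⅔*0 + 25 = 0 + 25 = 25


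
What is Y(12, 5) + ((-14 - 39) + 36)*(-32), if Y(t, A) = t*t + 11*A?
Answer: 743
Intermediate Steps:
Y(t, A) = t² + 11*A
Y(12, 5) + ((-14 - 39) + 36)*(-32) = (12² + 11*5) + ((-14 - 39) + 36)*(-32) = (144 + 55) + (-53 + 36)*(-32) = 199 - 17*(-32) = 199 + 544 = 743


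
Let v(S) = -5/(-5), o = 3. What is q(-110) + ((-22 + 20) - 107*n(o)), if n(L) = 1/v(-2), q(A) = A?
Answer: -219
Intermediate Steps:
v(S) = 1 (v(S) = -5*(-1/5) = 1)
n(L) = 1 (n(L) = 1/1 = 1)
q(-110) + ((-22 + 20) - 107*n(o)) = -110 + ((-22 + 20) - 107*1) = -110 + (-2 - 107) = -110 - 109 = -219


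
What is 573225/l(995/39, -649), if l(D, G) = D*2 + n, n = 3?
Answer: 22355775/2107 ≈ 10610.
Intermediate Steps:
l(D, G) = 3 + 2*D (l(D, G) = D*2 + 3 = 2*D + 3 = 3 + 2*D)
573225/l(995/39, -649) = 573225/(3 + 2*(995/39)) = 573225/(3 + 1990/39) = 573225/(2107/39) = 573225*(39/2107) = 22355775/2107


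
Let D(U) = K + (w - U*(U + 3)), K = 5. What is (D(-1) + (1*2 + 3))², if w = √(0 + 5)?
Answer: (12 + √5)² ≈ 202.67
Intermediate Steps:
w = √5 ≈ 2.2361
D(U) = 5 + √5 - U*(3 + U) (D(U) = 5 + (√5 - U*(U + 3)) = 5 + (√5 - U*(3 + U)) = 5 + √5 - U*(3 + U))
(D(-1) + (1*2 + 3))² = ((5 + √5 - 1*(-1)² - 3*(-1)) + (1*2 + 3))² = ((5 + √5 - 1*1 + 3) + (2 + 3))² = ((5 + √5 - 1 + 3) + 5)² = ((7 + √5) + 5)² = (12 + √5)²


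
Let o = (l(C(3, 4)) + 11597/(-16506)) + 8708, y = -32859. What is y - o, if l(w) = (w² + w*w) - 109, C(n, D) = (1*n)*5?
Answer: -691721851/16506 ≈ -41907.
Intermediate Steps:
C(n, D) = 5*n (C(n, D) = n*5 = 5*n)
l(w) = -109 + 2*w² (l(w) = (w² + w²) - 109 = 2*w² - 109 = -109 + 2*w²)
o = 149351197/16506 (o = ((-109 + 2*(5*3)²) + 11597/(-16506)) + 8708 = ((-109 + 2*15²) + 11597*(-1/16506)) + 8708 = ((-109 + 2*225) - 11597/16506) + 8708 = ((-109 + 450) - 11597/16506) + 8708 = (341 - 11597/16506) + 8708 = 5616949/16506 + 8708 = 149351197/16506 ≈ 9048.3)
y - o = -32859 - 1*149351197/16506 = -32859 - 149351197/16506 = -691721851/16506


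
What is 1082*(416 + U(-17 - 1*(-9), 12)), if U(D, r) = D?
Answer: 441456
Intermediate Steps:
1082*(416 + U(-17 - 1*(-9), 12)) = 1082*(416 + (-17 - 1*(-9))) = 1082*(416 + (-17 + 9)) = 1082*(416 - 8) = 1082*408 = 441456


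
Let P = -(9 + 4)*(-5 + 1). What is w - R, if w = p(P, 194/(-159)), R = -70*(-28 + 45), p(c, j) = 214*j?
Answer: 147694/159 ≈ 928.89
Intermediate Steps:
P = 52 (P = -13*(-4) = -1*(-52) = 52)
R = -1190 (R = -70*17 = -1190)
w = -41516/159 (w = 214*(194/(-159)) = 214*(194*(-1/159)) = 214*(-194/159) = -41516/159 ≈ -261.11)
w - R = -41516/159 - 1*(-1190) = -41516/159 + 1190 = 147694/159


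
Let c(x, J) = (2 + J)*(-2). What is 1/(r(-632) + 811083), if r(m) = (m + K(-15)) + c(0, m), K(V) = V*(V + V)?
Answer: 1/812161 ≈ 1.2313e-6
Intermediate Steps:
c(x, J) = -4 - 2*J
K(V) = 2*V**2 (K(V) = V*(2*V) = 2*V**2)
r(m) = 446 - m (r(m) = (m + 2*(-15)**2) + (-4 - 2*m) = (m + 2*225) + (-4 - 2*m) = (m + 450) + (-4 - 2*m) = (450 + m) + (-4 - 2*m) = 446 - m)
1/(r(-632) + 811083) = 1/((446 - 1*(-632)) + 811083) = 1/((446 + 632) + 811083) = 1/(1078 + 811083) = 1/812161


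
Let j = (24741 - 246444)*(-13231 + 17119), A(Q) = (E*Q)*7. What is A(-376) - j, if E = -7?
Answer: 861999688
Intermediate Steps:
A(Q) = -49*Q (A(Q) = -7*Q*7 = -49*Q)
j = -861981264 (j = -221703*3888 = -861981264)
A(-376) - j = -49*(-376) - 1*(-861981264) = 18424 + 861981264 = 861999688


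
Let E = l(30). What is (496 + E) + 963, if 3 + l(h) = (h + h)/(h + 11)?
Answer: 59756/41 ≈ 1457.5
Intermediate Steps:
l(h) = -3 + 2*h/(11 + h) (l(h) = -3 + (h + h)/(h + 11) = -3 + (2*h)/(11 + h) = -3 + 2*h/(11 + h))
E = -63/41 (E = (-33 - 1*30)/(11 + 30) = (-33 - 30)/41 = (1/41)*(-63) = -63/41 ≈ -1.5366)
(496 + E) + 963 = (496 - 63/41) + 963 = 20273/41 + 963 = 59756/41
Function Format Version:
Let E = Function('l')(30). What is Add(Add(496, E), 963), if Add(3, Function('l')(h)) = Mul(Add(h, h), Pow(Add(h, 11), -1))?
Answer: Rational(59756, 41) ≈ 1457.5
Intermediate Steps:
Function('l')(h) = Add(-3, Mul(2, h, Pow(Add(11, h), -1))) (Function('l')(h) = Add(-3, Mul(Add(h, h), Pow(Add(h, 11), -1))) = Add(-3, Mul(Mul(2, h), Pow(Add(11, h), -1))) = Add(-3, Mul(2, h, Pow(Add(11, h), -1))))
E = Rational(-63, 41) (E = Mul(Pow(Add(11, 30), -1), Add(-33, Mul(-1, 30))) = Mul(Pow(41, -1), Add(-33, -30)) = Mul(Rational(1, 41), -63) = Rational(-63, 41) ≈ -1.5366)
Add(Add(496, E), 963) = Add(Add(496, Rational(-63, 41)), 963) = Add(Rational(20273, 41), 963) = Rational(59756, 41)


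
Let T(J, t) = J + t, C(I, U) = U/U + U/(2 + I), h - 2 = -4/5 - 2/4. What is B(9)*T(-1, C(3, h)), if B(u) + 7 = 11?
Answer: 14/25 ≈ 0.56000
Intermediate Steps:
h = 7/10 (h = 2 + (-4/5 - 2/4) = 2 + (-4*1/5 - 2*1/4) = 2 + (-4/5 - 1/2) = 2 - 13/10 = 7/10 ≈ 0.70000)
B(u) = 4 (B(u) = -7 + 11 = 4)
C(I, U) = 1 + U/(2 + I)
B(9)*T(-1, C(3, h)) = 4*(-1 + (2 + 3 + 7/10)/(2 + 3)) = 4*(-1 + (57/10)/5) = 4*(-1 + (1/5)*(57/10)) = 4*(-1 + 57/50) = 4*(7/50) = 14/25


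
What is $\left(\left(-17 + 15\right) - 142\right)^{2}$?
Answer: $20736$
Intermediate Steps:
$\left(\left(-17 + 15\right) - 142\right)^{2} = \left(-2 - 142\right)^{2} = \left(-144\right)^{2} = 20736$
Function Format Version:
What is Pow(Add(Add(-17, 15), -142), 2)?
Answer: 20736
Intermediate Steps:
Pow(Add(Add(-17, 15), -142), 2) = Pow(Add(-2, -142), 2) = Pow(-144, 2) = 20736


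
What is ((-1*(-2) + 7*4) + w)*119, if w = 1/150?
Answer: 535619/150 ≈ 3570.8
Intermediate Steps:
w = 1/150 ≈ 0.0066667
((-1*(-2) + 7*4) + w)*119 = ((-1*(-2) + 7*4) + 1/150)*119 = ((2 + 28) + 1/150)*119 = (30 + 1/150)*119 = (4501/150)*119 = 535619/150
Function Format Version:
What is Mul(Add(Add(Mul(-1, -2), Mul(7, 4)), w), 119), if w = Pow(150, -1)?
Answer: Rational(535619, 150) ≈ 3570.8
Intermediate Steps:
w = Rational(1, 150) ≈ 0.0066667
Mul(Add(Add(Mul(-1, -2), Mul(7, 4)), w), 119) = Mul(Add(Add(Mul(-1, -2), Mul(7, 4)), Rational(1, 150)), 119) = Mul(Add(Add(2, 28), Rational(1, 150)), 119) = Mul(Add(30, Rational(1, 150)), 119) = Mul(Rational(4501, 150), 119) = Rational(535619, 150)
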